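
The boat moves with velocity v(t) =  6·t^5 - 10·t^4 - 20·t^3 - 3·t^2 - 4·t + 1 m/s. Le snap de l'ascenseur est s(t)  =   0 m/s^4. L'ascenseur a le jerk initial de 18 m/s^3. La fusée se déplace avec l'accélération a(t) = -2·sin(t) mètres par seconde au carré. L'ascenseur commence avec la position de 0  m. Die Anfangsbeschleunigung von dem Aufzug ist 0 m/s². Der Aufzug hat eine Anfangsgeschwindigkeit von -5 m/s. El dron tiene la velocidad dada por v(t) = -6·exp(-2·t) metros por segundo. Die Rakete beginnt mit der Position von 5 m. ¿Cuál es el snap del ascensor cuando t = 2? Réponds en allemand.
Mit s(t) = 0 und Einsetzen von t = 2, finden wir s = 0.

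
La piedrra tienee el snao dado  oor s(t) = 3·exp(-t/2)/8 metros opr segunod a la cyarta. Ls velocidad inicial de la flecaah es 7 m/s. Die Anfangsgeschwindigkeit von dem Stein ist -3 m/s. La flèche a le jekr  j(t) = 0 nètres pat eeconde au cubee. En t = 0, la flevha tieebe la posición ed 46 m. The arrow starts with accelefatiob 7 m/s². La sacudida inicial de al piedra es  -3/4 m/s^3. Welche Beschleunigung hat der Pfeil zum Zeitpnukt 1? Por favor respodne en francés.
Pour résoudre ceci, nous devons prendre 1 primitive de notre équation du jerk j(t) = 0. L'intégrale du jerk est l'accélération. En utilisant a(0) = 7, nous obtenons a(t) = 7. En utilisant a(t) = 7 et en substituant t = 1, nous trouvons a = 7.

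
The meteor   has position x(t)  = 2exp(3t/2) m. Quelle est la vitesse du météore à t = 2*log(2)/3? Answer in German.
Um dies zu lösen, müssen wir 1 Ableitung unserer Gleichung für die Position x(t) = 2·exp(3·t/2) nehmen. Durch Ableiten von der Position erhalten wir die Geschwindigkeit: v(t) = 3·exp(3·t/2). Mit v(t) = 3·exp(3·t/2) und Einsetzen von t = 2*log(2)/3, finden wir v = 6.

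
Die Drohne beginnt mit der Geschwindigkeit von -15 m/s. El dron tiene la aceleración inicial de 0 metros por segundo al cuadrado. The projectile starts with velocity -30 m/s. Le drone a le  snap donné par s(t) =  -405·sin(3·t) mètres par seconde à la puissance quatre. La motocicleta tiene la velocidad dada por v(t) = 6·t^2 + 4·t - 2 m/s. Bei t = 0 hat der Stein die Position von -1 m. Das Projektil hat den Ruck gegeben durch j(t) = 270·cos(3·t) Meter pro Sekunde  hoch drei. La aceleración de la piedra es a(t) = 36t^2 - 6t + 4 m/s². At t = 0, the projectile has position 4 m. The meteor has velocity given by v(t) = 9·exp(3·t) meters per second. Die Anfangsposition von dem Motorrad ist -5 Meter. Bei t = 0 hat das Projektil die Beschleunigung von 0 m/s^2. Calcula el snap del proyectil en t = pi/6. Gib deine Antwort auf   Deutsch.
Wir müssen unsere Gleichung für den Ruck j(t) = 270·cos(3·t) 1-mal ableiten. Mit d/dt von j(t) finden wir s(t) = -810·sin(3·t). Wir haben den Snap s(t) = -810·sin(3·t). Durch Einsetzen von t = pi/6: s(pi/6) = -810.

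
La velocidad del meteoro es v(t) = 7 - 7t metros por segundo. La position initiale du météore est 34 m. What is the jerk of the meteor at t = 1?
We must differentiate our velocity equation v(t) = 7 - 7·t 2 times. Taking d/dt of v(t), we find a(t) = -7. The derivative of acceleration gives jerk: j(t) = 0. From the given jerk equation j(t) = 0, we substitute t = 1 to get j = 0.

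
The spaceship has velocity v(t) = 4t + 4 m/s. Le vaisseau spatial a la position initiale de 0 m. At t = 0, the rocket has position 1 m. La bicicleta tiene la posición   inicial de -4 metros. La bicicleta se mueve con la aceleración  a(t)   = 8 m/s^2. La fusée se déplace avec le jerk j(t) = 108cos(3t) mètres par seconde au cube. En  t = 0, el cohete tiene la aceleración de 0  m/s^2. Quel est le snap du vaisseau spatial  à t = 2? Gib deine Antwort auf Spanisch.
Partiendo de la velocidad v(t) = 4·t + 4, tomamos 3 derivadas. Tomando d/dt de v(t), encontramos a(t) = 4. Tomando d/dt de a(t), encontramos j(t) = 0. La derivada de la sacudida da el snap: s(t) = 0. De la ecuación del snap s(t) = 0, sustituimos t = 2 para obtener s = 0.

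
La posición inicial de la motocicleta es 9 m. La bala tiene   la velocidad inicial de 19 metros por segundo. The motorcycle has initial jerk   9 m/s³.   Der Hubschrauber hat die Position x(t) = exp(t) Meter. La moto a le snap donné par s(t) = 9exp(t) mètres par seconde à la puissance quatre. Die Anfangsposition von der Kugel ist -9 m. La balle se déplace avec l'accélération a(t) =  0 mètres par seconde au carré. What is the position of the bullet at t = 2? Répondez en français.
Pour résoudre ceci, nous devons prendre 2 intégrales de notre équation de l'accélération a(t) = 0. En intégrant l'accélération et en utilisant la condition initiale v(0) = 19, nous obtenons v(t) = 19. En intégrant la vitesse et en utilisant la condition initiale x(0) = -9, nous obtenons x(t) = 19·t - 9. De l'équation de la position x(t) = 19·t - 9, nous substituons t = 2 pour obtenir x = 29.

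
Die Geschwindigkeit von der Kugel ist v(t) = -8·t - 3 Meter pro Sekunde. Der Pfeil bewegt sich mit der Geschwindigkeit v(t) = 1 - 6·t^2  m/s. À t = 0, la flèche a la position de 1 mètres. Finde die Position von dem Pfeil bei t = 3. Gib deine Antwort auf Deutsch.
Ausgehend von der Geschwindigkeit v(t) = 1 - 6·t^2, nehmen wir 1 Integral. Durch Integration von der Geschwindigkeit und Verwendung der Anfangsbedingung x(0) = 1, erhalten wir x(t) = -2·t^3 + t + 1. Mit x(t) = -2·t^3 + t + 1 und Einsetzen von t = 3, finden wir x = -50.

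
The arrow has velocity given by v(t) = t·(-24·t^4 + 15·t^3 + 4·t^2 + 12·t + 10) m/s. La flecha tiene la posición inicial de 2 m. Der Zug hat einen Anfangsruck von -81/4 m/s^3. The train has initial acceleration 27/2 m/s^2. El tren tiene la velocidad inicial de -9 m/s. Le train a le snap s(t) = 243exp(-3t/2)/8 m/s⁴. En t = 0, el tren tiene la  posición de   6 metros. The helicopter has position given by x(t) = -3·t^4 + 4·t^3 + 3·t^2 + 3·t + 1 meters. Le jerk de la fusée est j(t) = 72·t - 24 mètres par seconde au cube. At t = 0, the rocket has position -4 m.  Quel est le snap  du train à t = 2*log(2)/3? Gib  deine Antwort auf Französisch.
Nous avons le snap s(t) = 243·exp(-3·t/2)/8. En substituant t = 2*log(2)/3: s(2*log(2)/3) = 243/16.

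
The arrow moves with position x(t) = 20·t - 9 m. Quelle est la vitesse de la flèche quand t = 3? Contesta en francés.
Nous devons dériver notre équation de la position x(t) = 20·t - 9 1 fois. En prenant d/dt de x(t), nous trouvons v(t) = 20. En utilisant v(t) = 20 et en substituant t = 3, nous trouvons v = 20.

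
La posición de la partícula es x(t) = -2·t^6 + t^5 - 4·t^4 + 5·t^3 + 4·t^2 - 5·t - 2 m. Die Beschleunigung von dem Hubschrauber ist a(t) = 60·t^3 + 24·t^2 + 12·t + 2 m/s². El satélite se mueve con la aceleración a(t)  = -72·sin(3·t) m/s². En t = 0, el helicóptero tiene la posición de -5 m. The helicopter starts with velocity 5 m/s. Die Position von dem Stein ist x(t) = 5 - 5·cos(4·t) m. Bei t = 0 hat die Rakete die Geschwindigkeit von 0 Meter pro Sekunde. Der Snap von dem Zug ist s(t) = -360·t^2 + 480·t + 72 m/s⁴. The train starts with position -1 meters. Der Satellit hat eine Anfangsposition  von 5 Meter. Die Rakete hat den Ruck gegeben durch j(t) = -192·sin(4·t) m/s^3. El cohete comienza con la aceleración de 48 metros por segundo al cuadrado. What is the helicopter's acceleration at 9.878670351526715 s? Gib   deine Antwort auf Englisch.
From the given acceleration equation a(t) = 60·t^3 + 24·t^2 + 12·t + 2, we substitute t = 9.878670351526715 to get a = 60305.1158673380.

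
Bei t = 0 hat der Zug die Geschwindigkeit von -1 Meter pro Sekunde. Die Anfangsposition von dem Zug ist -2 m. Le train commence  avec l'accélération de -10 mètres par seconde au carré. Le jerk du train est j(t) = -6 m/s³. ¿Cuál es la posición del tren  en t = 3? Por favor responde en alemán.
Wir müssen unsere Gleichung für den Ruck j(t) = -6 3-mal integrieren. Mit ∫j(t)dt und Anwendung von a(0) = -10, finden wir a(t) = -6·t - 10. Die Stammfunktion von der Beschleunigung ist die Geschwindigkeit. Mit v(0) = -1 erhalten wir v(t) = -3·t^2 - 10·t - 1. Die Stammfunktion von der Geschwindigkeit, mit x(0) = -2, ergibt die Position: x(t) = -t^3 - 5·t^2 - t - 2. Mit x(t) = -t^3 - 5·t^2 - t - 2 und Einsetzen von t = 3, finden wir x = -77.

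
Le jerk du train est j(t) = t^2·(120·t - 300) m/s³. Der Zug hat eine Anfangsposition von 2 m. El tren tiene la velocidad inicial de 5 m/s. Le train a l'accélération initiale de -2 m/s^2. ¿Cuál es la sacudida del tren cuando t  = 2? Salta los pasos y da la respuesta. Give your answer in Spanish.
En t = 2, j = -240.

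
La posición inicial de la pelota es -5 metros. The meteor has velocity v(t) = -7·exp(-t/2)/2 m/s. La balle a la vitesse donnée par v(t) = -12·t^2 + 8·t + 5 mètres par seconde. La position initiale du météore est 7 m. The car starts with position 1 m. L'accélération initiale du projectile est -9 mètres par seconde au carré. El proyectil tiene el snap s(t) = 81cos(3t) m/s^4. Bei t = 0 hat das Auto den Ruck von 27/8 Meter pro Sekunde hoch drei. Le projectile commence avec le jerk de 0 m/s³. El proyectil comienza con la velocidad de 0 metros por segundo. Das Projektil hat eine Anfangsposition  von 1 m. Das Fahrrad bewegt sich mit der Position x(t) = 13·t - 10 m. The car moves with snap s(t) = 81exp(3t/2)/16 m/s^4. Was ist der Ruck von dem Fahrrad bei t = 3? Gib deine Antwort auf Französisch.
Pour résoudre ceci, nous devons prendre 3 dérivées de notre équation de la position x(t) = 13·t - 10. En prenant d/dt de x(t), nous trouvons v(t) = 13. En prenant d/dt de v(t), nous trouvons a(t) = 0. En prenant d/dt de a(t), nous trouvons j(t) = 0. En utilisant j(t) = 0 et en substituant t = 3, nous trouvons j = 0.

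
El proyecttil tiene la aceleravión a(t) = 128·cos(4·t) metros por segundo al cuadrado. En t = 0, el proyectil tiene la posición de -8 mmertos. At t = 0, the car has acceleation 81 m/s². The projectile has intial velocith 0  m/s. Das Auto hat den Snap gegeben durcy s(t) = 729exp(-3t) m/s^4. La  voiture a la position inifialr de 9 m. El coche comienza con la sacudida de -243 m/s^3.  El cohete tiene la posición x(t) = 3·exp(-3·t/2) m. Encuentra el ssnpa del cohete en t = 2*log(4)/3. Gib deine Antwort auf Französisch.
Nous devons dériver notre équation de la position x(t) = 3·exp(-3·t/2) 4 fois. En dérivant la position, nous obtenons la vitesse: v(t) = -9·exp(-3·t/2)/2. La dérivée de la vitesse donne l'accélération: a(t) = 27·exp(-3·t/2)/4. En dérivant l'accélération, nous obtenons le jerk: j(t) = -81·exp(-3·t/2)/8. La dérivée du jerk donne le snap: s(t) = 243·exp(-3·t/2)/16. De l'équation du snap s(t) = 243·exp(-3·t/2)/16, nous substituons t = 2*log(4)/3 pour obtenir s = 243/64.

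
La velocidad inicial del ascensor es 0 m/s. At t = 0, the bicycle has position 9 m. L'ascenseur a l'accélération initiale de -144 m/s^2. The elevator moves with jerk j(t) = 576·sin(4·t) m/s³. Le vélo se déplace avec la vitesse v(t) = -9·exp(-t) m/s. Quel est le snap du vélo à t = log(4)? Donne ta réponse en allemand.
Um dies zu lösen, müssen wir 3 Ableitungen unserer Gleichung für die Geschwindigkeit v(t) = -9·exp(-t) nehmen. Durch Ableiten von der Geschwindigkeit erhalten wir die Beschleunigung: a(t) = 9·exp(-t). Die Ableitung von der Beschleunigung ergibt den Ruck: j(t) = -9·exp(-t). Durch Ableiten von dem Ruck erhalten wir den Snap: s(t) = 9·exp(-t). Wir haben den Snap s(t) = 9·exp(-t). Durch Einsetzen von t = log(4): s(log(4)) = 9/4.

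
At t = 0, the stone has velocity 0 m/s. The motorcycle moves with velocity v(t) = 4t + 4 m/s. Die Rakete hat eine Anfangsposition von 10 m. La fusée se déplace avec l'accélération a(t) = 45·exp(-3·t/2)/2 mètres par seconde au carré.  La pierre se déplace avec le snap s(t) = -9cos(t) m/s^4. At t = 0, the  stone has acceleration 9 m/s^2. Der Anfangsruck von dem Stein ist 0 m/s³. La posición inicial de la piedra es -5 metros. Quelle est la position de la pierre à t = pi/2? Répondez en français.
Nous devons trouver la primitive de notre équation du snap s(t) = -9·cos(t) 4 fois. En prenant ∫s(t)dt et en appliquant j(0) = 0, nous trouvons j(t) = -9·sin(t). En intégrant le jerk et en utilisant la condition initiale a(0) = 9, nous obtenons a(t) = 9·cos(t). L'intégrale de l'accélération est la vitesse. En utilisant v(0) = 0, nous obtenons v(t) = 9·sin(t). L'intégrale de la vitesse, avec x(0) = -5, donne la position: x(t) = 4 - 9·cos(t). De l'équation de la position x(t) = 4 - 9·cos(t), nous substituons t = pi/2 pour obtenir x = 4.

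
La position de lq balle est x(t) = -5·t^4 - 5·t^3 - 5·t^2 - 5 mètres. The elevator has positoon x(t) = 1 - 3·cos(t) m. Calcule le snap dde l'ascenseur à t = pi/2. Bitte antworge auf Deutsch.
Ausgehend von der Position x(t) = 1 - 3·cos(t), nehmen wir 4 Ableitungen. Die Ableitung von der Position ergibt die Geschwindigkeit: v(t) = 3·sin(t). Durch Ableiten von der Geschwindigkeit erhalten wir die Beschleunigung: a(t) = 3·cos(t). Durch Ableiten von der Beschleunigung erhalten wir den Ruck: j(t) = -3·sin(t). Durch Ableiten von dem Ruck erhalten wir den Snap: s(t) = -3·cos(t). Mit s(t) = -3·cos(t) und Einsetzen von t = pi/2, finden wir s = 0.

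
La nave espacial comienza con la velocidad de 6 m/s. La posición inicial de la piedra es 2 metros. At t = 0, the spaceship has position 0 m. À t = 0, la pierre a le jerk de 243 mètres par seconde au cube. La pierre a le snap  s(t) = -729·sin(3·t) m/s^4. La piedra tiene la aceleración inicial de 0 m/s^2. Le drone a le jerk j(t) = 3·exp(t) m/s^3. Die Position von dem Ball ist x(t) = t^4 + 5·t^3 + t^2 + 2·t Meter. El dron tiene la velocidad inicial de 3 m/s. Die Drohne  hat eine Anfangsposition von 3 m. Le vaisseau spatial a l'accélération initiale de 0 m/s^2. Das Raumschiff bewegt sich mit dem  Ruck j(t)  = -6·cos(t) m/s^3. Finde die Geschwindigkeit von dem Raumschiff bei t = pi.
Wir müssen unsere Gleichung für den Ruck j(t) = -6·cos(t) 2-mal integrieren. Die Stammfunktion von dem Ruck ist die Beschleunigung. Mit a(0) = 0 erhalten wir a(t) = -6·sin(t). Das Integral von der Beschleunigung, mit v(0) = 6, ergibt die Geschwindigkeit: v(t) = 6·cos(t). Wir haben die Geschwindigkeit v(t) = 6·cos(t). Durch Einsetzen von t = pi: v(pi) = -6.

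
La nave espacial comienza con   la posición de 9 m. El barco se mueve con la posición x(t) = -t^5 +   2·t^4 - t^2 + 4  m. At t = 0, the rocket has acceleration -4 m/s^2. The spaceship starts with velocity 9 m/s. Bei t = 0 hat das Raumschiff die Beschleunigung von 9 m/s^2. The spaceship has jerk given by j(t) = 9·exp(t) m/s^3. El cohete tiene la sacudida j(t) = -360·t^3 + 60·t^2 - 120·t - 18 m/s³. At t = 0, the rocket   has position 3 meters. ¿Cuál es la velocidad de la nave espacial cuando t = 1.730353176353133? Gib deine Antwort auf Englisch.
We must find the integral of our jerk equation j(t) = 9·exp(t) 2 times. The antiderivative of jerk is acceleration. Using a(0) = 9, we get a(t) = 9·exp(t). Finding the antiderivative of a(t) and using v(0) = 9: v(t) = 9·exp(t). Using v(t) = 9·exp(t) and substituting t = 1.730353176353133, we find v = 50.7838176525218.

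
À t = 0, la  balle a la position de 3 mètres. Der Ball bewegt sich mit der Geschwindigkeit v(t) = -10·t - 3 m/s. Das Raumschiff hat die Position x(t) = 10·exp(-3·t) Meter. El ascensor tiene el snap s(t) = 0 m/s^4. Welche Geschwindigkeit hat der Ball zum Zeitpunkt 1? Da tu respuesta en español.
Usando v(t) = -10·t - 3 y sustituyendo t = 1, encontramos v = -13.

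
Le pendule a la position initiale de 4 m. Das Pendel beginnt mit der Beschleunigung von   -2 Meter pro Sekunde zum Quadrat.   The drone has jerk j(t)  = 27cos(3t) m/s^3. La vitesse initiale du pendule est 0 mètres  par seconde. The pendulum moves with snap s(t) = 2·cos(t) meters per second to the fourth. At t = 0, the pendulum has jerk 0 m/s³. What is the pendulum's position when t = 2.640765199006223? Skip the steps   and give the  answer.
The position at t = 2.640765199006223 is x = 0.245628882711662.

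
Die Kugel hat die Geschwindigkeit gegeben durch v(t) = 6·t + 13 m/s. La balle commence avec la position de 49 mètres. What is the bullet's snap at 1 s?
To solve this, we need to take 3 derivatives of our velocity equation v(t) = 6·t + 13. Taking d/dt of v(t), we find a(t) = 6. The derivative of acceleration gives jerk: j(t) = 0. The derivative of jerk gives snap: s(t) = 0. Using s(t) = 0 and substituting t = 1, we find s = 0.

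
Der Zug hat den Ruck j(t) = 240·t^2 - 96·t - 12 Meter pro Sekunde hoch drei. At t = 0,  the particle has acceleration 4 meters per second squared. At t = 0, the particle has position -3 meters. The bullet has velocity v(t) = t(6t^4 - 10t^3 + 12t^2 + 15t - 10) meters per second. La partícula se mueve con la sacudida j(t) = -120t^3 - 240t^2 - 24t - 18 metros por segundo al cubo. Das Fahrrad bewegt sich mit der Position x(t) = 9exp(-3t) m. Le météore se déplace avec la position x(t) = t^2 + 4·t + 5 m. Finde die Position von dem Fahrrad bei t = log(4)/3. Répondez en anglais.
We have position x(t) = 9·exp(-3·t). Substituting t = log(4)/3: x(log(4)/3) = 9/4.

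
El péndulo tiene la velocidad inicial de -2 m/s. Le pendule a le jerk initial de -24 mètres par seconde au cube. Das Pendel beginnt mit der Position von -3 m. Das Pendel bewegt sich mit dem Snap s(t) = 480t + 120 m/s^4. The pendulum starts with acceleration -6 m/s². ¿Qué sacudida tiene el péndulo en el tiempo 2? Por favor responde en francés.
En partant du snap s(t) = 480·t + 120, nous prenons 1 intégrale. La primitive du snap est le jerk. En utilisant j(0) = -24, nous obtenons j(t) = 240·t^2 + 120·t - 24. En utilisant j(t) = 240·t^2 + 120·t - 24 et en substituant t = 2, nous trouvons j = 1176.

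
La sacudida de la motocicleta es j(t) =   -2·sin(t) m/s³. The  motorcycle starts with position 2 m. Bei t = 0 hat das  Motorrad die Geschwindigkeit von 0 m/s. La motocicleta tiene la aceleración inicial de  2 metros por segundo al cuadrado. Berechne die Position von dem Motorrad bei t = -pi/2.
Ausgehend von dem Ruck j(t) = -2·sin(t), nehmen wir 3 Stammfunktionen. Das Integral von dem Ruck ist die Beschleunigung. Mit a(0) = 2 erhalten wir a(t) = 2·cos(t). Das Integral von der Beschleunigung, mit v(0) = 0, ergibt die Geschwindigkeit: v(t) = 2·sin(t). Durch Integration von der Geschwindigkeit und Verwendung der Anfangsbedingung x(0) = 2, erhalten wir x(t) = 4 - 2·cos(t). Mit x(t) = 4 - 2·cos(t) und Einsetzen von t = -pi/2, finden wir x = 4.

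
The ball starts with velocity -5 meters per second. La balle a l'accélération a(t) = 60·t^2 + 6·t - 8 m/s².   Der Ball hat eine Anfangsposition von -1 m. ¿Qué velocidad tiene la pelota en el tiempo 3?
Partiendo de la aceleración a(t) = 60·t^2 + 6·t - 8, tomamos 1 integral. La integral de la aceleración, con v(0) = -5, da la velocidad: v(t) = 20·t^3 + 3·t^2 - 8·t - 5. De la ecuación de la velocidad v(t) = 20·t^3 + 3·t^2 - 8·t - 5, sustituimos t = 3 para obtener v = 538.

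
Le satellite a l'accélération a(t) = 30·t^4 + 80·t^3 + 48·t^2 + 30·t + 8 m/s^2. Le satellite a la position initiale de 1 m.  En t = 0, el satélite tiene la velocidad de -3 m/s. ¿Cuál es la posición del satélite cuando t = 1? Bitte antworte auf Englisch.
We need to integrate our acceleration equation a(t) = 30·t^4 + 80·t^3 + 48·t^2 + 30·t + 8 2 times. Integrating acceleration and using the initial condition v(0) = -3, we get v(t) = 6·t^5 + 20·t^4 + 16·t^3 + 15·t^2 + 8·t - 3. Taking ∫v(t)dt and applying x(0) = 1, we find x(t) = t^6 + 4·t^5 + 4·t^4 + 5·t^3 + 4·t^2 - 3·t + 1. From the given position equation x(t) = t^6 + 4·t^5 + 4·t^4 + 5·t^3 + 4·t^2 - 3·t + 1, we substitute t = 1 to get x = 16.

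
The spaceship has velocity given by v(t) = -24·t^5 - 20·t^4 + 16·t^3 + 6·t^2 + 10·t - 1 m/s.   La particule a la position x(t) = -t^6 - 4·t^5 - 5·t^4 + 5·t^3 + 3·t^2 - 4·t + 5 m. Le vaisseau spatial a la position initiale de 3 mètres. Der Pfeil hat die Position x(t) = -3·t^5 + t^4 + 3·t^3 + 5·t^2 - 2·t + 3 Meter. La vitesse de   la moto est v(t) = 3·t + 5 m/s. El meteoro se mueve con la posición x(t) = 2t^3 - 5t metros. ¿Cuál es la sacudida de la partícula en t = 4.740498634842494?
Debemos derivar nuestra ecuación de la posición x(t) = -t^6 - 4·t^5 - 5·t^4 + 5·t^3 + 3·t^2 - 4·t + 5 3 veces. Derivando la posición, obtenemos la velocidad: v(t) = -6·t^5 - 20·t^4 - 20·t^3 + 15·t^2 + 6·t - 4. Derivando la velocidad, obtenemos la aceleración: a(t) = -30·t^4 - 80·t^3 - 60·t^2 + 30·t + 6. La derivada de la aceleración da la sacudida: j(t) = -120·t^3 - 240·t^2 - 120·t + 30. Usando j(t) = -120·t^3 - 240·t^2 - 120·t + 30 y sustituyendo t = 4.740498634842494, encontramos j = -18715.8228202835.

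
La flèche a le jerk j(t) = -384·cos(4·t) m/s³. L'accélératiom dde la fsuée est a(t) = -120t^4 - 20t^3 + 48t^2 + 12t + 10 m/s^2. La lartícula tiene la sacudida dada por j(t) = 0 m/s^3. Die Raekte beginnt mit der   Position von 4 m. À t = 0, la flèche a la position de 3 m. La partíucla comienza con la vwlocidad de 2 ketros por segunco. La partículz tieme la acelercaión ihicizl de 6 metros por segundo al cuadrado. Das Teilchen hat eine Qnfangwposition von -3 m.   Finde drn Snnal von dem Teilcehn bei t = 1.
Ausgehend von dem Ruck j(t) = 0, nehmen wir 1 Ableitung. Die Ableitung von dem Ruck ergibt den Snap: s(t) = 0. Mit s(t) = 0 und Einsetzen von t = 1, finden wir s = 0.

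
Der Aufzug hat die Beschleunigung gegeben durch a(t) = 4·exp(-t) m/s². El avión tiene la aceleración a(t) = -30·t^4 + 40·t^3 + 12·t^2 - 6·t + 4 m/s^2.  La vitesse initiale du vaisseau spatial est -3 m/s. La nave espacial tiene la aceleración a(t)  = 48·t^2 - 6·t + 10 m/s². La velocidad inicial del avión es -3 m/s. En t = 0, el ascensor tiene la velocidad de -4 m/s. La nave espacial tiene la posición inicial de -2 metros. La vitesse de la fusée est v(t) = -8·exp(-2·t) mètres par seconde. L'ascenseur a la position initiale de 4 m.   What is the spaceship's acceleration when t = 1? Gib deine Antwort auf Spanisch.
De la ecuación de la aceleración a(t) = 48·t^2 - 6·t + 10, sustituimos t = 1 para obtener a = 52.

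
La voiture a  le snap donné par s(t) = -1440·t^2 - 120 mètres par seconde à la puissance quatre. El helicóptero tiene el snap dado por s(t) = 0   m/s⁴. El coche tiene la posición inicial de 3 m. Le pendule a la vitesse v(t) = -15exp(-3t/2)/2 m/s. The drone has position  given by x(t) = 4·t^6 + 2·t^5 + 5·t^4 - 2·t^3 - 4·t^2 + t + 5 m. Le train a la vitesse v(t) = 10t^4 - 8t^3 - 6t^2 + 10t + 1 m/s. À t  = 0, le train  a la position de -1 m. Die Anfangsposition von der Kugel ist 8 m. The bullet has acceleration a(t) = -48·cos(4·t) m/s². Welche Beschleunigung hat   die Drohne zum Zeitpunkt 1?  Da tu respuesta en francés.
Nous devons dériver notre équation de la position x(t) = 4·t^6 + 2·t^5 + 5·t^4 - 2·t^3 - 4·t^2 + t + 5 2 fois. En dérivant la position, nous obtenons la vitesse: v(t) = 24·t^5 + 10·t^4 + 20·t^3 - 6·t^2 - 8·t + 1. La dérivée de la vitesse donne l'accélération: a(t) = 120·t^4 + 40·t^3 + 60·t^2 - 12·t - 8. Nous avons l'accélération a(t) = 120·t^4 + 40·t^3 + 60·t^2 - 12·t - 8. En substituant t = 1: a(1) = 200.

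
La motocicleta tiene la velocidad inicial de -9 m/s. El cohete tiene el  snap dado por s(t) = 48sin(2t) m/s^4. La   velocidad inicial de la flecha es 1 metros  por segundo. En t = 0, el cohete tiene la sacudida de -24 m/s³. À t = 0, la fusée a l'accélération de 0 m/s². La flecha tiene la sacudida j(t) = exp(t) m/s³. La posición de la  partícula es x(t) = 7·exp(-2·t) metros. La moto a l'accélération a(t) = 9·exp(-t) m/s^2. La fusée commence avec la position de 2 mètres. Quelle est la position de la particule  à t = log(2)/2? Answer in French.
En utilisant x(t) = 7·exp(-2·t) et en substituant t = log(2)/2, nous trouvons x = 7/2.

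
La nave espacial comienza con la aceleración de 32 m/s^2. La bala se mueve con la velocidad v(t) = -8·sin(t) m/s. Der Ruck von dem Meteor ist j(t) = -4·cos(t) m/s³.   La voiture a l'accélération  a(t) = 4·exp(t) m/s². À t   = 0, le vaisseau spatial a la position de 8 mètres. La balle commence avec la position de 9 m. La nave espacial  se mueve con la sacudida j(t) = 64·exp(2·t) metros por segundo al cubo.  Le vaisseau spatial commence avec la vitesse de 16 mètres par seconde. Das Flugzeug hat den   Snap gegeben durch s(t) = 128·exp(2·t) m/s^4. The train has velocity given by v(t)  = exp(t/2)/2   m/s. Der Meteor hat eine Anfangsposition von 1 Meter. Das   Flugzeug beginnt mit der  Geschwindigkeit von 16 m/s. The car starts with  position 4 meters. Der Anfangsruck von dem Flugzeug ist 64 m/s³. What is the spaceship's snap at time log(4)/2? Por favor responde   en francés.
En partant du jerk j(t) = 64·exp(2·t), nous prenons 1 dérivée. En prenant d/dt de j(t), nous trouvons s(t) = 128·exp(2·t). En utilisant s(t) = 128·exp(2·t) et en substituant t = log(4)/2, nous trouvons s = 512.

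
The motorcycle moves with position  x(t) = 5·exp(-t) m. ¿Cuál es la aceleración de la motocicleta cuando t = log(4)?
Debemos derivar nuestra ecuación de la posición x(t) = 5·exp(-t) 2 veces. La derivada de la posición da la velocidad: v(t) = -5·exp(-t). La derivada de la velocidad da la aceleración: a(t) = 5·exp(-t). Tenemos la aceleración a(t) = 5·exp(-t). Sustituyendo t = log(4): a(log(4)) = 5/4.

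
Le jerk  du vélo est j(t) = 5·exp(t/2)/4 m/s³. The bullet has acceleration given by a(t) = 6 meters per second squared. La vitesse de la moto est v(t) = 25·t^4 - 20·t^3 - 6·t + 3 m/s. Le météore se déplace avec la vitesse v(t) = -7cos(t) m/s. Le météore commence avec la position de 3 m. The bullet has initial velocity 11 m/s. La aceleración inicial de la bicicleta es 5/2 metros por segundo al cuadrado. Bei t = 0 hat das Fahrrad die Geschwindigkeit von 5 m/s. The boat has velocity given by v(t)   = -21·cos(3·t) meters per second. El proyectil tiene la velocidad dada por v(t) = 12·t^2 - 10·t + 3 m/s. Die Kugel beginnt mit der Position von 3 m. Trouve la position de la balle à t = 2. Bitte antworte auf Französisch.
En partant de l'accélération a(t) = 6, nous prenons 2 primitives. En intégrant l'accélération et en utilisant la condition initiale v(0) = 11, nous obtenons v(t) = 6·t + 11. La primitive de la vitesse, avec x(0) = 3, donne la position: x(t) = 3·t^2 + 11·t + 3. Nous avons la position x(t) = 3·t^2 + 11·t + 3. En substituant t = 2: x(2) = 37.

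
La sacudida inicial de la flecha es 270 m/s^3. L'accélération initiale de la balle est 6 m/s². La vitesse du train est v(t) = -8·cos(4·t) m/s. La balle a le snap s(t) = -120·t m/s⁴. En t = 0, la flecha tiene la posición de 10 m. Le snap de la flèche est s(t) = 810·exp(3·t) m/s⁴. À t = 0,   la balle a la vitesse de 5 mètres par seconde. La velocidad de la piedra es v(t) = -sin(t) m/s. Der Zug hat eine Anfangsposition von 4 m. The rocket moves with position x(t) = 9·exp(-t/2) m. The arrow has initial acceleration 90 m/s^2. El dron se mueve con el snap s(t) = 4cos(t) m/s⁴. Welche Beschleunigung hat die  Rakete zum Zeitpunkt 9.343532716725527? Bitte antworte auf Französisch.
Nous devons dériver notre équation de la position x(t) = 9·exp(-t/2) 2 fois. La dérivée de la position donne la vitesse: v(t) = -9·exp(-t/2)/2. La dérivée de la vitesse donne l'accélération: a(t) = 9·exp(-t/2)/4. De l'équation de l'accélération a(t) = 9·exp(-t/2)/4, nous substituons t = 9.343532716725527 pour obtenir a = 0.0210503910433211.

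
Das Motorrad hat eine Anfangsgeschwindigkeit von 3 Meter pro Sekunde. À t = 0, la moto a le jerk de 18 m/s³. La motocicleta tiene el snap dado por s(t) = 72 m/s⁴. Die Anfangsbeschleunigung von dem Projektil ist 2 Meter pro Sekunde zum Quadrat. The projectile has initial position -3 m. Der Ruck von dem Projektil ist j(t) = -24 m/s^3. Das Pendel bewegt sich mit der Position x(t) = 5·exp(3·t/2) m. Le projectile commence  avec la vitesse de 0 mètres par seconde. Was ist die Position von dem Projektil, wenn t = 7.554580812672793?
Wir müssen unsere Gleichung für den Ruck j(t) = -24 3-mal integrieren. Die Stammfunktion von dem Ruck, mit a(0) = 2, ergibt die Beschleunigung: a(t) = 2 - 24·t. Mit ∫a(t)dt und Anwendung von v(0) = 0, finden wir v(t) = 2·t·(1 - 6·t). Mit ∫v(t)dt und Anwendung von x(0) = -3, finden wir x(t) = -4·t^3 + t^2 - 3. Aus der Gleichung für die Position x(t) = -4·t^3 + t^2 - 3, setzen wir t = 7.554580812672793 ein und erhalten x = -1670.53912355819.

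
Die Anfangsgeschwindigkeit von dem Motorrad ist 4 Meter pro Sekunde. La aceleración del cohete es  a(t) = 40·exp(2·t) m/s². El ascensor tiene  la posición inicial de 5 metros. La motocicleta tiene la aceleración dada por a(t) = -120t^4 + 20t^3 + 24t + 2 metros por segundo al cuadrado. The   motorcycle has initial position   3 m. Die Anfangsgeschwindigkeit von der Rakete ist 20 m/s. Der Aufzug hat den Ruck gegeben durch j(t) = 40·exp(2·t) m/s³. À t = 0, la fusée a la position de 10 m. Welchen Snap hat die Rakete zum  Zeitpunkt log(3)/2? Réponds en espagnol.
Partiendo de la aceleración a(t) = 40·exp(2·t), tomamos 2 derivadas. Tomando d/dt de a(t), encontramos j(t) = 80·exp(2·t). Tomando d/dt de j(t), encontramos s(t) = 160·exp(2·t). Tenemos el snap s(t) = 160·exp(2·t). Sustituyendo t = log(3)/2: s(log(3)/2) = 480.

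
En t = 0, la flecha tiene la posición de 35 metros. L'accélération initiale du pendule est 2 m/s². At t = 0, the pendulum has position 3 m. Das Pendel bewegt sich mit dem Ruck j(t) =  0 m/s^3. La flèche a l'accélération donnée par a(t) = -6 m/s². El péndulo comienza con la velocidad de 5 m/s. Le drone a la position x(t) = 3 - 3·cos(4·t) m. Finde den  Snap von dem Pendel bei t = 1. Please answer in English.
To solve this, we need to take 1 derivative of our jerk equation j(t) = 0. The derivative of jerk gives snap: s(t) = 0. Using s(t) = 0 and substituting t = 1, we find s = 0.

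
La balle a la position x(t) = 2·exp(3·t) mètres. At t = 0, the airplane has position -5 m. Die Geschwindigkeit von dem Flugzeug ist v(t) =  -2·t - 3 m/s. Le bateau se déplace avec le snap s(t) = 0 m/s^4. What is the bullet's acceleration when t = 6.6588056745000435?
Starting from position x(t) = 2·exp(3·t), we take 2 derivatives. Taking d/dt of x(t), we find v(t) = 6·exp(3·t). Differentiating velocity, we get acceleration: a(t) = 18·exp(3·t). Using a(t) = 18·exp(3·t) and substituting t = 6.6588056745000435, we find a = 8529433481.34536.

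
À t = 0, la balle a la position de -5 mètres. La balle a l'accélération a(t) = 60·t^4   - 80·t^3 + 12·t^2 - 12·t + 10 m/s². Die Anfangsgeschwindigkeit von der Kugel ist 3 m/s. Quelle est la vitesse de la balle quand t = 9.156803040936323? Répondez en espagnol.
Para resolver esto, necesitamos tomar 1 integral de nuestra ecuación de la aceleración a(t) = 60·t^4 - 80·t^3 + 12·t^2 - 12·t + 10. La integral de la aceleración, con v(0) = 3, da la velocidad: v(t) = 12·t^5 - 20·t^4 + 4·t^3 - 6·t^2 + 10·t + 3. De la ecuación de la velocidad v(t) = 12·t^5 - 20·t^4 + 4·t^3 - 6·t^2 + 10·t + 3, sustituimos t = 9.156803040936323 para obtener v = 634559.814712226.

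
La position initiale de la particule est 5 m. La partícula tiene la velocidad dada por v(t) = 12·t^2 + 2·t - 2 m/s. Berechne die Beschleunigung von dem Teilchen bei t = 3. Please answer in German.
Um dies zu lösen, müssen wir 1 Ableitung unserer Gleichung für die Geschwindigkeit v(t) = 12·t^2 + 2·t - 2 nehmen. Durch Ableiten von der Geschwindigkeit erhalten wir die Beschleunigung: a(t) = 24·t + 2. Mit a(t) = 24·t + 2 und Einsetzen von t = 3, finden wir a = 74.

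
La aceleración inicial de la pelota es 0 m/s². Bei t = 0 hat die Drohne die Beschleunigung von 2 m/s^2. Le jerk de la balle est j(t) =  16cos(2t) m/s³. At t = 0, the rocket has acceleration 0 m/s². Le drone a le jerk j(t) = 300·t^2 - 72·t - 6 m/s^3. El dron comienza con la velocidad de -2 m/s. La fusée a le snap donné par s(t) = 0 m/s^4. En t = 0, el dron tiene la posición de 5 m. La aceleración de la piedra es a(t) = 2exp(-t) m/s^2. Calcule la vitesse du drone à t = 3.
Nous devons intégrer notre équation du jerk j(t) = 300·t^2 - 72·t - 6 2 fois. En intégrant le jerk et en utilisant la condition initiale a(0) = 2, nous obtenons a(t) = 100·t^3 - 36·t^2 - 6·t + 2. L'intégrale de l'accélération, avec v(0) = -2, donne la vitesse: v(t) = 25·t^4 - 12·t^3 - 3·t^2 + 2·t - 2. En utilisant v(t) = 25·t^4 - 12·t^3 - 3·t^2 + 2·t - 2 et en substituant t = 3, nous trouvons v = 1678.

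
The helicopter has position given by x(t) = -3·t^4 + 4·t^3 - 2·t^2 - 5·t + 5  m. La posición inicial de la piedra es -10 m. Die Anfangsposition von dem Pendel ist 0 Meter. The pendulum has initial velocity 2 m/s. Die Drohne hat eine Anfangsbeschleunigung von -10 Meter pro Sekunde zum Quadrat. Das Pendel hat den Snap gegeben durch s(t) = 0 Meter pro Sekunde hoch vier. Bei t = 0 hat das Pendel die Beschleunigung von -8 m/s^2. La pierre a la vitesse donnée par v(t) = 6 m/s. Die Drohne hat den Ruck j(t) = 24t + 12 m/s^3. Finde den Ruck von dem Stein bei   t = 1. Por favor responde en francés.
Pour résoudre ceci, nous devons prendre 2 dérivées de notre équation de la vitesse v(t) = 6. La dérivée de la vitesse donne l'accélération: a(t) = 0. En dérivant l'accélération, nous obtenons le jerk: j(t) = 0. En utilisant j(t) = 0 et en substituant t = 1, nous trouvons j = 0.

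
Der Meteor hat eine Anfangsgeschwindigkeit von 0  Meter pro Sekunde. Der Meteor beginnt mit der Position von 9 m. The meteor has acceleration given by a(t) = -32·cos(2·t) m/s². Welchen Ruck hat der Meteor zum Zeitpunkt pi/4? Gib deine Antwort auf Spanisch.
Debemos derivar nuestra ecuación de la aceleración a(t) = -32·cos(2·t) 1 vez. Derivando la aceleración, obtenemos la sacudida: j(t) = 64·sin(2·t). Usando j(t) = 64·sin(2·t) y sustituyendo t = pi/4, encontramos j = 64.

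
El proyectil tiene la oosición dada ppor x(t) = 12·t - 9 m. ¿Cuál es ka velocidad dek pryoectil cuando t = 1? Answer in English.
Starting from position x(t) = 12·t - 9, we take 1 derivative. Taking d/dt of x(t), we find v(t) = 12. From the given velocity equation v(t) = 12, we substitute t = 1 to get v = 12.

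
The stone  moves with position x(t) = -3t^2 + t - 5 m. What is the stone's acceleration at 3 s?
To solve this, we need to take 2 derivatives of our position equation x(t) = -3·t^2 + t - 5. Differentiating position, we get velocity: v(t) = 1 - 6·t. The derivative of velocity gives acceleration: a(t) = -6. We have acceleration a(t) = -6. Substituting t = 3: a(3) = -6.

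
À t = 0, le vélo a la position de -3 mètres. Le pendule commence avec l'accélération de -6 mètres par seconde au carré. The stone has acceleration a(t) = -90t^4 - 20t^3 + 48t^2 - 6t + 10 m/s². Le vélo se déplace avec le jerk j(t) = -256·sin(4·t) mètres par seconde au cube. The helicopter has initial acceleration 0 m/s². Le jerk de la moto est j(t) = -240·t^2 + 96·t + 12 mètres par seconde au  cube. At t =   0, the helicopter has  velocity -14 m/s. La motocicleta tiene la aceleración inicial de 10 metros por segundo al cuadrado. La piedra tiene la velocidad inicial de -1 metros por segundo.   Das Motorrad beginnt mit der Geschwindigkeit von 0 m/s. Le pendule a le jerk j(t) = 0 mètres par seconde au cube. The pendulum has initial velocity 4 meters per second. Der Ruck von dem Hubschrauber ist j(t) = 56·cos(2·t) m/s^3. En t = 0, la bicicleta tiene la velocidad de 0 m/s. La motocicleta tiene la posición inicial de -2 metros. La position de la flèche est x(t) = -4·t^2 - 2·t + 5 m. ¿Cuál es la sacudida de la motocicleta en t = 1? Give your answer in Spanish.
Usando j(t) = -240·t^2 + 96·t + 12 y sustituyendo t = 1, encontramos j = -132.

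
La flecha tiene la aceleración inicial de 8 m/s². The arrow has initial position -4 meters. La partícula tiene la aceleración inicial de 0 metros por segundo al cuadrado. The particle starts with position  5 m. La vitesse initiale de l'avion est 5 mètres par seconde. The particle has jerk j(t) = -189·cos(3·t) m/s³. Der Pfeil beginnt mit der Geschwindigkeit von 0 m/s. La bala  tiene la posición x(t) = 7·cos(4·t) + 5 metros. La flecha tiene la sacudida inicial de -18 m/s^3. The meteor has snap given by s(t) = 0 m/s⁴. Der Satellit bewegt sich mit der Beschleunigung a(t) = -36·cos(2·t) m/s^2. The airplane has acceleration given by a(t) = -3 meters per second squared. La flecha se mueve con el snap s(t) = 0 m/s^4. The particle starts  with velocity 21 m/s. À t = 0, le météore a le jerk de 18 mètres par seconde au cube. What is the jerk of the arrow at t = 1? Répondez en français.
Pour résoudre ceci, nous devons prendre 1 intégrale de notre équation du snap s(t) = 0. La primitive du snap, avec j(0) = -18, donne le jerk: j(t) = -18. En utilisant j(t) = -18 et en substituant t = 1, nous trouvons j = -18.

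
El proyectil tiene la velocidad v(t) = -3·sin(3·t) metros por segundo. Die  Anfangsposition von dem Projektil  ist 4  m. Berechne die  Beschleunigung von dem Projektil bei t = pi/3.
Um dies zu lösen, müssen wir 1 Ableitung unserer Gleichung für die Geschwindigkeit v(t) = -3·sin(3·t) nehmen. Durch Ableiten von der Geschwindigkeit erhalten wir die Beschleunigung: a(t) = -9·cos(3·t). Aus der Gleichung für die Beschleunigung a(t) = -9·cos(3·t), setzen wir t = pi/3 ein und erhalten a = 9.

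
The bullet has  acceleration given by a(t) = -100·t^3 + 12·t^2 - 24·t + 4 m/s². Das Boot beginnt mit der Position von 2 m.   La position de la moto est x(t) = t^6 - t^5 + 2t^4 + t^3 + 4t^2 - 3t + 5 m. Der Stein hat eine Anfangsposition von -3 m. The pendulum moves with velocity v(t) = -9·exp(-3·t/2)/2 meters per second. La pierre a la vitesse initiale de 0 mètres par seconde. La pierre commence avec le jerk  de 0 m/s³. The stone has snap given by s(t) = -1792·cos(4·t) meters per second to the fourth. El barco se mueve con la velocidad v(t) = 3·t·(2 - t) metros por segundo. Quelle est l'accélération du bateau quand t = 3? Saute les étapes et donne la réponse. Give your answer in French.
À t = 3, a = -12.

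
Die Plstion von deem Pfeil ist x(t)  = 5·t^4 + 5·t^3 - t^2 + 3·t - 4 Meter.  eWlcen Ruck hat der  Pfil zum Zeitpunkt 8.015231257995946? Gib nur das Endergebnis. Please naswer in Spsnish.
La respuesta es 991.827750959514.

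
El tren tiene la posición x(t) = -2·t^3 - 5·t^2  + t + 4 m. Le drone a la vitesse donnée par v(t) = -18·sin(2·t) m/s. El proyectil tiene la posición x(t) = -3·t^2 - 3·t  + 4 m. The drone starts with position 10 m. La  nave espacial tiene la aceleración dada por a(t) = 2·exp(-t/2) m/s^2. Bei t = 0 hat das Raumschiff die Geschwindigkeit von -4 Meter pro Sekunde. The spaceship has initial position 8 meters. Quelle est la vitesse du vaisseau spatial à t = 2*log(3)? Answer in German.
Wir müssen das Integral unserer Gleichung für die Beschleunigung a(t) = 2·exp(-t/2) 1-mal finden. Mit ∫a(t)dt und Anwendung von v(0) = -4, finden wir v(t) = -4·exp(-t/2). Aus der Gleichung für die Geschwindigkeit v(t) = -4·exp(-t/2), setzen wir t = 2*log(3) ein und erhalten v = -4/3.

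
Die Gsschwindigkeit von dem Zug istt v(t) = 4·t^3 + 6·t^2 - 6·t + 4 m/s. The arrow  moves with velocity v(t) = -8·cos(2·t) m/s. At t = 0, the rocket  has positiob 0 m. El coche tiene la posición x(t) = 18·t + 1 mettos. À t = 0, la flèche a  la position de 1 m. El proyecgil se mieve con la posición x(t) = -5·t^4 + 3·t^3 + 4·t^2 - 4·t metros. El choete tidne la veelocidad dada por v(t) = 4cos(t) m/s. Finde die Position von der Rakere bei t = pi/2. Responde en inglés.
We must find the antiderivative of our velocity equation v(t) = 4·cos(t) 1 time. The integral of velocity is position. Using x(0) = 0, we get x(t) = 4·sin(t). We have position x(t) = 4·sin(t). Substituting t = pi/2: x(pi/2) = 4.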